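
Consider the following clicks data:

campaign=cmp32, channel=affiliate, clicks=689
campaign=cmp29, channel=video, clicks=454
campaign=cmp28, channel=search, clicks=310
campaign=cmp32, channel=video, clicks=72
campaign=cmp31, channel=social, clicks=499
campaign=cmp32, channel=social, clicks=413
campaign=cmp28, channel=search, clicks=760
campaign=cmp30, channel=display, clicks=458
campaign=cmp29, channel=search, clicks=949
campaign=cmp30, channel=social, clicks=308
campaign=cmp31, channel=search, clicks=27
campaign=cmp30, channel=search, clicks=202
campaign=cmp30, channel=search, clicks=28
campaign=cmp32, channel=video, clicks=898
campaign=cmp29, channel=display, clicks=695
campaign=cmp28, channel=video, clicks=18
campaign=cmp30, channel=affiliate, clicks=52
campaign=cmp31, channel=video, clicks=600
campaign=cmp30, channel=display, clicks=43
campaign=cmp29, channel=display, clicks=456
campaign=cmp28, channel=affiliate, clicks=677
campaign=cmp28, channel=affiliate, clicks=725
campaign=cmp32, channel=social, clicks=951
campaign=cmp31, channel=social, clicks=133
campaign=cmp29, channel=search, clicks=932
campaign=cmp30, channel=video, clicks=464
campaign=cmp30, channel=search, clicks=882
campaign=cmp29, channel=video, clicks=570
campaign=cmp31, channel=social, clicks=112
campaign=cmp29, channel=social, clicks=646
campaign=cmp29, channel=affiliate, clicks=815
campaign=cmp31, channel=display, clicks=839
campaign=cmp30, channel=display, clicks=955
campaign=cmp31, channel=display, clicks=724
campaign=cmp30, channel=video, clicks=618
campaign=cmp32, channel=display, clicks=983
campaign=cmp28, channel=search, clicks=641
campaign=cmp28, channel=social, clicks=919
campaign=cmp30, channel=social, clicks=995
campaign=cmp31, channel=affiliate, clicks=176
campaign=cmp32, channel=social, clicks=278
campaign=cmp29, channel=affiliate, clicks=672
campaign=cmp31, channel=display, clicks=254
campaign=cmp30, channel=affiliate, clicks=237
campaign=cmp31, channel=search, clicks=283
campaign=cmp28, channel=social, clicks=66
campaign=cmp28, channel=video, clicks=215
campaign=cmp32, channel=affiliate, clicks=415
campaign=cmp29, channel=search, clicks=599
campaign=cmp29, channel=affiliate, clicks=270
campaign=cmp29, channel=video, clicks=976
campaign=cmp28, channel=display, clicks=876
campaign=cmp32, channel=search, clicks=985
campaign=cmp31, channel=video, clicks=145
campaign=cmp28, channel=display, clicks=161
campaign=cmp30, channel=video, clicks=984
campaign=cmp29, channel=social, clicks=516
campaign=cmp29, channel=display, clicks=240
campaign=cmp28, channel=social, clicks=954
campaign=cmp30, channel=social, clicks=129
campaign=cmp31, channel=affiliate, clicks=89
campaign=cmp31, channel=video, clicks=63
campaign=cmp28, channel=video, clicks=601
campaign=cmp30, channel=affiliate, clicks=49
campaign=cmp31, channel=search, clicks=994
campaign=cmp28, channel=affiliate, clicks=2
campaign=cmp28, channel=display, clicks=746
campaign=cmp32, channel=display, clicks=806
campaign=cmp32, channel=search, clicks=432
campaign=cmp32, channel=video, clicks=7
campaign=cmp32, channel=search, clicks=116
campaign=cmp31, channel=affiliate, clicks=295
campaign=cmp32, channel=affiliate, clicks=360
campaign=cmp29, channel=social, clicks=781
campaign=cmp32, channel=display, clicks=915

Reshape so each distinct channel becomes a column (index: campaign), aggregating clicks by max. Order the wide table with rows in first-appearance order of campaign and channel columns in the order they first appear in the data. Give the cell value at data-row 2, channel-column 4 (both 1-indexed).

With rows in first-appearance order of campaign, row 2 is campaign=cmp29. channel columns in first-appearance order: affiliate, video, search, social, display; column 4 is social.
Long rows with campaign=cmp29, channel=social: max(646, 516, 781) = 781.

781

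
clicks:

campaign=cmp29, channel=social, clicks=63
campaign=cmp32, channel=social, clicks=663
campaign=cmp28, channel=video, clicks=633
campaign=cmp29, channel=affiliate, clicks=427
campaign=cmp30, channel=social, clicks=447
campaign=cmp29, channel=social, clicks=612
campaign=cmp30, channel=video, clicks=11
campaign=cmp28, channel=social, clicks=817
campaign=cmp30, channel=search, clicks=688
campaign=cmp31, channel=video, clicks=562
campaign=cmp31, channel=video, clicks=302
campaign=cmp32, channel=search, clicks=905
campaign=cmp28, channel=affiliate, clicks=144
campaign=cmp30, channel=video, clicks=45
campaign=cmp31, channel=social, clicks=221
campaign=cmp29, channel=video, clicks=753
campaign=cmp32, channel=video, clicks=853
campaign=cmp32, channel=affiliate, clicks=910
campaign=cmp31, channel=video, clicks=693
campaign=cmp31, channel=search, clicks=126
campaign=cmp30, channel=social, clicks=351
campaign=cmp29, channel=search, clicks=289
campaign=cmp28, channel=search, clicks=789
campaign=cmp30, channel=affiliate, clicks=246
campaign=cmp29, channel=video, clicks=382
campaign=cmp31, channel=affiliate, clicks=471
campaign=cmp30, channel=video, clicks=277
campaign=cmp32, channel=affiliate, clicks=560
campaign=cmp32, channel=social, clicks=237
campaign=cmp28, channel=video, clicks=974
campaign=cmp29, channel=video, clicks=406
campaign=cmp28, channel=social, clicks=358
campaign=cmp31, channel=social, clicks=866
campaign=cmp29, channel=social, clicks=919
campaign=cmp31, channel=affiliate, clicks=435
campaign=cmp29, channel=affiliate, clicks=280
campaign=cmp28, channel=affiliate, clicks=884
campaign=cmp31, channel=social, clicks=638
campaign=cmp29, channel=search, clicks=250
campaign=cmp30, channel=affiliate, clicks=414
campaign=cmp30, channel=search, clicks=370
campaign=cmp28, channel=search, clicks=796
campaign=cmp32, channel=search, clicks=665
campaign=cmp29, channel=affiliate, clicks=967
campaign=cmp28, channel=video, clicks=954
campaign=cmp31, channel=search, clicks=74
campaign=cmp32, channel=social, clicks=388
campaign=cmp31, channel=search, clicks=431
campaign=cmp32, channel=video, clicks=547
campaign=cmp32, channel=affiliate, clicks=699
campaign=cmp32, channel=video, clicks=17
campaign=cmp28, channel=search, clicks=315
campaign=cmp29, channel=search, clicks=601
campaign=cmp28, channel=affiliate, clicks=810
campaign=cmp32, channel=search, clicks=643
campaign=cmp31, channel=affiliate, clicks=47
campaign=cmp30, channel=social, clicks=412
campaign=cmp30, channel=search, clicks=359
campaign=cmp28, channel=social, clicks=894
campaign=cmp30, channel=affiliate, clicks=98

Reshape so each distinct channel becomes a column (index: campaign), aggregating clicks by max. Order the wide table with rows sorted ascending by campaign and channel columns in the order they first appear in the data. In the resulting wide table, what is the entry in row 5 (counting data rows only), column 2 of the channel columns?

853

With rows sorted ascending by campaign, row 5 is campaign=cmp32. channel columns in first-appearance order: social, video, affiliate, search; column 2 is video.
Long rows with campaign=cmp32, channel=video: max(853, 547, 17) = 853.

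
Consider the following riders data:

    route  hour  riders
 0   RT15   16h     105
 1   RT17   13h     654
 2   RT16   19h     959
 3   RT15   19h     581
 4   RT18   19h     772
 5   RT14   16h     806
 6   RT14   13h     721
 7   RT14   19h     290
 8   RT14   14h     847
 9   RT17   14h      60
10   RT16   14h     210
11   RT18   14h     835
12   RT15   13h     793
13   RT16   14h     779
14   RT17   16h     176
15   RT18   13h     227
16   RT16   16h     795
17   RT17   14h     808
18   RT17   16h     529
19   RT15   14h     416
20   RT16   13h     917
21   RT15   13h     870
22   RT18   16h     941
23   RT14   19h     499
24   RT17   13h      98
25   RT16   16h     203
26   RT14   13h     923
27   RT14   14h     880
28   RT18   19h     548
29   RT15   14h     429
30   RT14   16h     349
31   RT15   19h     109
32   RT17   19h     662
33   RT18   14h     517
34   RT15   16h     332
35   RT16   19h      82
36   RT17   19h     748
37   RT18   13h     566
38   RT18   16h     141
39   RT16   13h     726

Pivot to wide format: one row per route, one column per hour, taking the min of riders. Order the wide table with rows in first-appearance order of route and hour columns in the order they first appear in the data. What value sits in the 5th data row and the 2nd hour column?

721

With rows in first-appearance order of route, row 5 is route=RT14. hour columns in first-appearance order: 16h, 13h, 19h, 14h; column 2 is 13h.
Long rows with route=RT14, hour=13h: min(721, 923) = 721.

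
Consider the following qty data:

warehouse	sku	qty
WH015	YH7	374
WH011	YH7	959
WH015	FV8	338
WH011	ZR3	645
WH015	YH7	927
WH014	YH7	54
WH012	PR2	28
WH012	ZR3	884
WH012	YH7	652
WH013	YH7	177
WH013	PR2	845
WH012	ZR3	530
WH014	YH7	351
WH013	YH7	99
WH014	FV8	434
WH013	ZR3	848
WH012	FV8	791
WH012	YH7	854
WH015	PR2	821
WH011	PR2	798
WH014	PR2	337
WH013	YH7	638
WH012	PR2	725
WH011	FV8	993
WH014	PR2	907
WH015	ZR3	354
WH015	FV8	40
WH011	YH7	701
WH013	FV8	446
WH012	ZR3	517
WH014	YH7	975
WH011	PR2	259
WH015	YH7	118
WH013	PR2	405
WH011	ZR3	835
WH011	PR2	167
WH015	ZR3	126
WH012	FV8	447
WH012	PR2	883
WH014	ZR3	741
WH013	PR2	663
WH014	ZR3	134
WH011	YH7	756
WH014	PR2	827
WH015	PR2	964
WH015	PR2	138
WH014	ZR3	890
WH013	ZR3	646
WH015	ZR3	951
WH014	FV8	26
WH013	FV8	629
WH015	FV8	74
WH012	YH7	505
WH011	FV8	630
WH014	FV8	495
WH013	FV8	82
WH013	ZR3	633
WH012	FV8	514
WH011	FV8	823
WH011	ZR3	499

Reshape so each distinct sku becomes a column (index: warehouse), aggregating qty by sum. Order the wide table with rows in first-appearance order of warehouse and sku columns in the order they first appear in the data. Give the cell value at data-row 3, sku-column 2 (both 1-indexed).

955

With rows in first-appearance order of warehouse, row 3 is warehouse=WH014. sku columns in first-appearance order: YH7, FV8, ZR3, PR2; column 2 is FV8.
Long rows with warehouse=WH014, sku=FV8: 434 + 26 + 495 = 955.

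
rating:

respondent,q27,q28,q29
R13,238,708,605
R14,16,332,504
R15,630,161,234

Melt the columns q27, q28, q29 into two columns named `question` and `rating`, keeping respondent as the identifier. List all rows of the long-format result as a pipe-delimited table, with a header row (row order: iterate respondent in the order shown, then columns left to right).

Each (respondent, column) pair becomes one row: 3 × 3 = 9 rows.
For example, (R13, q27) → rating=238.

| respondent | question | rating |
| R13 | q27 | 238 |
| R13 | q28 | 708 |
| R13 | q29 | 605 |
| R14 | q27 | 16 |
| R14 | q28 | 332 |
| R14 | q29 | 504 |
| R15 | q27 | 630 |
| R15 | q28 | 161 |
| R15 | q29 | 234 |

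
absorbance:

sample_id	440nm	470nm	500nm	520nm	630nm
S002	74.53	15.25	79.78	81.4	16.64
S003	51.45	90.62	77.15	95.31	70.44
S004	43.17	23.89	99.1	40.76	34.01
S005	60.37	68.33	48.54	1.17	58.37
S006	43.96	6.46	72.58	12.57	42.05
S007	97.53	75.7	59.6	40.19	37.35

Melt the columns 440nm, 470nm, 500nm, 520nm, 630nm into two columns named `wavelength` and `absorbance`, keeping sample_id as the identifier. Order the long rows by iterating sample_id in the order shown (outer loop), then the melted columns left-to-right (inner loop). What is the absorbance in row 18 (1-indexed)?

48.54

30 rows total (6 × 5). Row 18: index ⌊(18-1)/5⌋ = 3 into sample_id → S005; (18-1) mod 5 = 2 into the melted columns → 500nm.
So row 18 is (S005, 500nm, 48.54); absorbance = 48.54.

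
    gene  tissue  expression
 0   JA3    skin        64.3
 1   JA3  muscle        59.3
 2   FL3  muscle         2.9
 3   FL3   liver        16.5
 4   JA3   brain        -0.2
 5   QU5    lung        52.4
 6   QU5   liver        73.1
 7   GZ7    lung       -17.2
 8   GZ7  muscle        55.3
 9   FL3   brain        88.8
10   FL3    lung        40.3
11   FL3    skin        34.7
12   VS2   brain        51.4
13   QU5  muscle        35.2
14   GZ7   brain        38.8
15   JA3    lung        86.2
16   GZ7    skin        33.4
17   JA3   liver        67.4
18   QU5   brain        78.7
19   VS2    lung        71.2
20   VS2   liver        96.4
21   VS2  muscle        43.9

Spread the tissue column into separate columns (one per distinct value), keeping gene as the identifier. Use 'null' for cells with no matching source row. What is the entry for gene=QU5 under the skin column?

null

No long-format row has gene=QU5 and tissue=skin, so the cell is null.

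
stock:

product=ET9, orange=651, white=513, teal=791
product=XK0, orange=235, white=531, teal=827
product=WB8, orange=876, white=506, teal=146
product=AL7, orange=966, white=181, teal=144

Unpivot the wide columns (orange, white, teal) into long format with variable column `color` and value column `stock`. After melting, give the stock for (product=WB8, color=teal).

146

Unpivoting turns each (product, wide-column) pair into one long row.
The wide cell at row WB8, column teal holds 146, so the long row (WB8, teal) has stock=146.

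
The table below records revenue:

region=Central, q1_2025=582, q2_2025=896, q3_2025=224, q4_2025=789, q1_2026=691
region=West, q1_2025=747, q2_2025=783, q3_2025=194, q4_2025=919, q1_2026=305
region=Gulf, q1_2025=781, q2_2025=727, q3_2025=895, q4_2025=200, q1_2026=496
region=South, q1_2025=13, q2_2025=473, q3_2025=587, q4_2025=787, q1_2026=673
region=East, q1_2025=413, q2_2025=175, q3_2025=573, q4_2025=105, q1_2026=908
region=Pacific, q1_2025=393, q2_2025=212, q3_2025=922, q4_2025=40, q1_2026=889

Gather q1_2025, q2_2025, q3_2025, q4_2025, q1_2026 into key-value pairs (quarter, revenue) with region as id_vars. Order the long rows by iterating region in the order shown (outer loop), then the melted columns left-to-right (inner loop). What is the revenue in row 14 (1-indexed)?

200

30 rows total (6 × 5). Row 14: index ⌊(14-1)/5⌋ = 2 into region → Gulf; (14-1) mod 5 = 3 into the melted columns → q4_2025.
So row 14 is (Gulf, q4_2025, 200); revenue = 200.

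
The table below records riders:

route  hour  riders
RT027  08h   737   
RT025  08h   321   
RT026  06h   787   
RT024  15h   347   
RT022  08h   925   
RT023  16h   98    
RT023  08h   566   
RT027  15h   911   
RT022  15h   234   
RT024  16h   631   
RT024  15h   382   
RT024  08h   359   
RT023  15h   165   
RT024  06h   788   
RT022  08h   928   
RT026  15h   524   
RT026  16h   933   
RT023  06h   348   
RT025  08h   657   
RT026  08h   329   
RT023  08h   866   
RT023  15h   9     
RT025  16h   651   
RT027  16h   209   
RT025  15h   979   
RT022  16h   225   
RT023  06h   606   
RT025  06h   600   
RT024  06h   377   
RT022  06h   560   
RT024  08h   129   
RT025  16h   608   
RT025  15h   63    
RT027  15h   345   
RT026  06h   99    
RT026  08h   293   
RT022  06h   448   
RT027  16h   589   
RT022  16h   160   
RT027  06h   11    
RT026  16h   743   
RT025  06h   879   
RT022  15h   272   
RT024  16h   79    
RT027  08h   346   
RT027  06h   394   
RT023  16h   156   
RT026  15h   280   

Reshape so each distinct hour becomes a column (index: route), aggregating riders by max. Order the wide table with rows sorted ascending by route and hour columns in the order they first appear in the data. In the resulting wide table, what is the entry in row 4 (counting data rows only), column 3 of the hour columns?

With rows sorted ascending by route, row 4 is route=RT025. hour columns in first-appearance order: 08h, 06h, 15h, 16h; column 3 is 15h.
Long rows with route=RT025, hour=15h: max(979, 63) = 979.

979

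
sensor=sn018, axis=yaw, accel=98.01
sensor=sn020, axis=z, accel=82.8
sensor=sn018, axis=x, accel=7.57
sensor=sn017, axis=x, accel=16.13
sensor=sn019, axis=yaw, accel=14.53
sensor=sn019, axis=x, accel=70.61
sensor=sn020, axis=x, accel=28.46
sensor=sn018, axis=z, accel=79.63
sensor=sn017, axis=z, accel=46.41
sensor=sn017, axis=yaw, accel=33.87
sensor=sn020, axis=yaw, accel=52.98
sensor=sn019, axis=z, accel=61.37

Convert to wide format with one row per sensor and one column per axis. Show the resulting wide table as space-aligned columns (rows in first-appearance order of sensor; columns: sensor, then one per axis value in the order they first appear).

Columns: sensor plus the 3 distinct axis values (yaw, z, x).
For example, row sn018 column yaw takes accel=98.01 from the long row (sn018, yaw).

sensor  yaw    z      x    
sn018   98.01  79.63  7.57 
sn020   52.98  82.8   28.46
sn017   33.87  46.41  16.13
sn019   14.53  61.37  70.61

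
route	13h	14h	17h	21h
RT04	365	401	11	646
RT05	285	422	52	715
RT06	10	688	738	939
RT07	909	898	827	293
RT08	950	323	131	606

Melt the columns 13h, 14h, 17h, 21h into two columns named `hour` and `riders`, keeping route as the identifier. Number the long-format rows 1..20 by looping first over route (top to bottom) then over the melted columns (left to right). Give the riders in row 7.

20 rows total (5 × 4). Row 7: index ⌊(7-1)/4⌋ = 1 into route → RT05; (7-1) mod 4 = 2 into the melted columns → 17h.
So row 7 is (RT05, 17h, 52); riders = 52.

52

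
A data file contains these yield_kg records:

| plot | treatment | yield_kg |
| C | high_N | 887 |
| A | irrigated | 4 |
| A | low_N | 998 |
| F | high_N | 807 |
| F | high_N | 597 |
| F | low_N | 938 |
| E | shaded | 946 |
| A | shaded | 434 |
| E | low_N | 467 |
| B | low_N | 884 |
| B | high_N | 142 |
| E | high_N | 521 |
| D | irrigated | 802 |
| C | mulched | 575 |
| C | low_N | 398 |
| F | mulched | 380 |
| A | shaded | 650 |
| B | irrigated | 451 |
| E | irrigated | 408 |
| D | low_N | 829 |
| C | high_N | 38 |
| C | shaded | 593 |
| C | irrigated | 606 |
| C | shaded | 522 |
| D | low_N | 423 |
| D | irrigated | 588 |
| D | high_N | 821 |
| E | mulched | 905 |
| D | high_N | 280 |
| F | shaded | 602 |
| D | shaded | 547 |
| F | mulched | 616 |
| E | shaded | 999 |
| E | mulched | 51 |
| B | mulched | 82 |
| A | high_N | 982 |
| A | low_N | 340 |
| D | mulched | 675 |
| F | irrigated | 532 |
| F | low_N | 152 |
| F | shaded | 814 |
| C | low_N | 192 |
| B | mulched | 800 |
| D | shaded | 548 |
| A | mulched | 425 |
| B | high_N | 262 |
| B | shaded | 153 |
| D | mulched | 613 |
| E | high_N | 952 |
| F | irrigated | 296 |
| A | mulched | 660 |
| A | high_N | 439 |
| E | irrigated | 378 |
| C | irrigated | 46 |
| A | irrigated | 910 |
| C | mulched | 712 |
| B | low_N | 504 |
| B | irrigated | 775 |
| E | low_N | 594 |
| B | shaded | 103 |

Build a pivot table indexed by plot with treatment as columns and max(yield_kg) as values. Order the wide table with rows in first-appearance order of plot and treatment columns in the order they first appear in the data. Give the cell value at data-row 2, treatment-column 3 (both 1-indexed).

With rows in first-appearance order of plot, row 2 is plot=A. treatment columns in first-appearance order: high_N, irrigated, low_N, shaded, mulched; column 3 is low_N.
Long rows with plot=A, treatment=low_N: max(998, 340) = 998.

998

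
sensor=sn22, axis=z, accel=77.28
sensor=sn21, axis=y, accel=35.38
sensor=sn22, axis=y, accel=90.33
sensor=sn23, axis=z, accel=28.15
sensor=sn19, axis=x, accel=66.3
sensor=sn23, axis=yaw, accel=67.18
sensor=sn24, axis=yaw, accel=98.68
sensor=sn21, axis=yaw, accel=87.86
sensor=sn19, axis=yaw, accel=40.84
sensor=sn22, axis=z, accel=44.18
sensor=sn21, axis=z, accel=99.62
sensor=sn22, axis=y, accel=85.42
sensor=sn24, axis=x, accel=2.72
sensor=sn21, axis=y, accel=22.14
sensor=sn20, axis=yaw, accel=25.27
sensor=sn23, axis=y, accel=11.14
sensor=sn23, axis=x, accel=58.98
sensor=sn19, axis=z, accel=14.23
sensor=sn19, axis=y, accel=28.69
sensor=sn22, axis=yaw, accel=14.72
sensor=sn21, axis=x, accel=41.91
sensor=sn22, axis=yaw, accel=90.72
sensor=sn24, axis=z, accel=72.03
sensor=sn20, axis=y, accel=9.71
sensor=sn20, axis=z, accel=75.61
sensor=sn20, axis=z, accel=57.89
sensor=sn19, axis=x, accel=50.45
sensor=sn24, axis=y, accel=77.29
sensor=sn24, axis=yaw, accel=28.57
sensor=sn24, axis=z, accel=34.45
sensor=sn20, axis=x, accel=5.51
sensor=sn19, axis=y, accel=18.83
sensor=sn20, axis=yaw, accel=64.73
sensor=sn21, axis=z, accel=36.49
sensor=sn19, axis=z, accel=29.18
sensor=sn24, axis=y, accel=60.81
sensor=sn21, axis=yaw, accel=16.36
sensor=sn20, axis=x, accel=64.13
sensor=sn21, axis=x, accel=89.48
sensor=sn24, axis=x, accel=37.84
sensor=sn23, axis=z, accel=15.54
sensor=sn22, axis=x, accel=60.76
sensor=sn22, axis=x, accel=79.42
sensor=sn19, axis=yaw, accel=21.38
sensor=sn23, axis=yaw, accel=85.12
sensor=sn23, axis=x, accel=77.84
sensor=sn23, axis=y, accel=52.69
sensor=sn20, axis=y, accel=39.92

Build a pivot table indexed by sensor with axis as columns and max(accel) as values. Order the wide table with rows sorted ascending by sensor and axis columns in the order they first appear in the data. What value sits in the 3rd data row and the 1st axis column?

With rows sorted ascending by sensor, row 3 is sensor=sn21. axis columns in first-appearance order: z, y, x, yaw; column 1 is z.
Long rows with sensor=sn21, axis=z: max(99.62, 36.49) = 99.62.

99.62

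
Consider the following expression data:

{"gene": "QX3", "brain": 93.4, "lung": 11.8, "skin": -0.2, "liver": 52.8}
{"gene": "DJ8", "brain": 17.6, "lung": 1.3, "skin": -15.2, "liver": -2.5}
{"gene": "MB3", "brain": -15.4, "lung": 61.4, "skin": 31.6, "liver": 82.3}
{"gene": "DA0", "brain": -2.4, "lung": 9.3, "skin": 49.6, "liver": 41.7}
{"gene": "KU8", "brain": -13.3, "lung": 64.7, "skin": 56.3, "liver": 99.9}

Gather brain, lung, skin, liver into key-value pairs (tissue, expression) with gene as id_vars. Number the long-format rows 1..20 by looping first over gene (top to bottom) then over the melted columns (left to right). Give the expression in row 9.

20 rows total (5 × 4). Row 9: index ⌊(9-1)/4⌋ = 2 into gene → MB3; (9-1) mod 4 = 0 into the melted columns → brain.
So row 9 is (MB3, brain, -15.4); expression = -15.4.

-15.4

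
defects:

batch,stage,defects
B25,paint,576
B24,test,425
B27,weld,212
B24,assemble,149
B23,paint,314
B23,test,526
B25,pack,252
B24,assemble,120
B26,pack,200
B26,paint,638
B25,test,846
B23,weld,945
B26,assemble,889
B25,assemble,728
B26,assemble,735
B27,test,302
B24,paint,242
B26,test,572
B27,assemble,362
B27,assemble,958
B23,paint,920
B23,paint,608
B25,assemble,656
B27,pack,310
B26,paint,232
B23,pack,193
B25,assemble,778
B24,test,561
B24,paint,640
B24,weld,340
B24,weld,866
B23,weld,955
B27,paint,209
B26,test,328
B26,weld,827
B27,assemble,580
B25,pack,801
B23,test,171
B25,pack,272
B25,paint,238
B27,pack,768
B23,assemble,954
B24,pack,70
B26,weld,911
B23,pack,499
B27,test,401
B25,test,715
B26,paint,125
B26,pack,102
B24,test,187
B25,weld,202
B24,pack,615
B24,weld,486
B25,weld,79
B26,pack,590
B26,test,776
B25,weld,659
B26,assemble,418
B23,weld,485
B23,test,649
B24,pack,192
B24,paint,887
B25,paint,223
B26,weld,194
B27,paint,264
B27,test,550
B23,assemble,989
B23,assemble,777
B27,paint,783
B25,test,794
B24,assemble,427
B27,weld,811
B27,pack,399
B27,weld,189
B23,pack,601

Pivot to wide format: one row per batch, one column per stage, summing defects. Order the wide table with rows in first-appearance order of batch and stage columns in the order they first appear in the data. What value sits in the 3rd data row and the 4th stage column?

With rows in first-appearance order of batch, row 3 is batch=B27. stage columns in first-appearance order: paint, test, weld, assemble, pack; column 4 is assemble.
Long rows with batch=B27, stage=assemble: 362 + 958 + 580 = 1900.

1900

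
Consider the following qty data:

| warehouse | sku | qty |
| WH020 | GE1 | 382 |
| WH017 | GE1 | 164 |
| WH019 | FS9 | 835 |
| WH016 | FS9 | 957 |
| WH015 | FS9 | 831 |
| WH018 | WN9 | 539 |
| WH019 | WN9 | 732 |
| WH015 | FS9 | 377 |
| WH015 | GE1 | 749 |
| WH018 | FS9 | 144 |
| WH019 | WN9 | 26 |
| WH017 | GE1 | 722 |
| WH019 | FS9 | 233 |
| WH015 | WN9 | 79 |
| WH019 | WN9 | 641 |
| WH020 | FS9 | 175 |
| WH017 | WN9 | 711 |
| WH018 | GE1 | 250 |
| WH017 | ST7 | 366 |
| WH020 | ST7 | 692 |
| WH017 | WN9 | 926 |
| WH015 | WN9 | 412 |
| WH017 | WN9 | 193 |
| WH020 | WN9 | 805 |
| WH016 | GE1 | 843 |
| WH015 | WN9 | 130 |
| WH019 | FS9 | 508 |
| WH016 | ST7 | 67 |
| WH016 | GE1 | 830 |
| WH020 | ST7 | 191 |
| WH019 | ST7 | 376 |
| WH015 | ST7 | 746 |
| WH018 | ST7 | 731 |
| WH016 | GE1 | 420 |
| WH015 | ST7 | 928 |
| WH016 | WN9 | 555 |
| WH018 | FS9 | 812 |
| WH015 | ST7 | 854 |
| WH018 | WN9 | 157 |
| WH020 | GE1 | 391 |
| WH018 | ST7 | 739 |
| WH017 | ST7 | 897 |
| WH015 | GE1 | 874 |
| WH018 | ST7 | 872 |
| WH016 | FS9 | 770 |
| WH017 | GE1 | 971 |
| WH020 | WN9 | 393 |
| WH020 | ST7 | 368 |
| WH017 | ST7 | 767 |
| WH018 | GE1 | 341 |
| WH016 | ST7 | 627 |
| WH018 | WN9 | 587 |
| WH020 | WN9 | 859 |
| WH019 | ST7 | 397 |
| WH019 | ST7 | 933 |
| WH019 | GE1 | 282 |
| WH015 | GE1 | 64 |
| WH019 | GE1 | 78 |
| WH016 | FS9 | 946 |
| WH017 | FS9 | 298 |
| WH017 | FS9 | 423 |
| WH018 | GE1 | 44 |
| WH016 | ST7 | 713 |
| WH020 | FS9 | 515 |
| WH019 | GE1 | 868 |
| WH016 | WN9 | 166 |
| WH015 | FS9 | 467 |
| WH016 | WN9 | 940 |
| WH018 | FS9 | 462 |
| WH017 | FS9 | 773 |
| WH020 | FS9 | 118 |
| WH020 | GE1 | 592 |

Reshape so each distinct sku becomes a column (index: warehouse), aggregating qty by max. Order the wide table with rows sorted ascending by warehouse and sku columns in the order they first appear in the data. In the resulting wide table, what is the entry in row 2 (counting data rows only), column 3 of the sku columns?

940

With rows sorted ascending by warehouse, row 2 is warehouse=WH016. sku columns in first-appearance order: GE1, FS9, WN9, ST7; column 3 is WN9.
Long rows with warehouse=WH016, sku=WN9: max(555, 166, 940) = 940.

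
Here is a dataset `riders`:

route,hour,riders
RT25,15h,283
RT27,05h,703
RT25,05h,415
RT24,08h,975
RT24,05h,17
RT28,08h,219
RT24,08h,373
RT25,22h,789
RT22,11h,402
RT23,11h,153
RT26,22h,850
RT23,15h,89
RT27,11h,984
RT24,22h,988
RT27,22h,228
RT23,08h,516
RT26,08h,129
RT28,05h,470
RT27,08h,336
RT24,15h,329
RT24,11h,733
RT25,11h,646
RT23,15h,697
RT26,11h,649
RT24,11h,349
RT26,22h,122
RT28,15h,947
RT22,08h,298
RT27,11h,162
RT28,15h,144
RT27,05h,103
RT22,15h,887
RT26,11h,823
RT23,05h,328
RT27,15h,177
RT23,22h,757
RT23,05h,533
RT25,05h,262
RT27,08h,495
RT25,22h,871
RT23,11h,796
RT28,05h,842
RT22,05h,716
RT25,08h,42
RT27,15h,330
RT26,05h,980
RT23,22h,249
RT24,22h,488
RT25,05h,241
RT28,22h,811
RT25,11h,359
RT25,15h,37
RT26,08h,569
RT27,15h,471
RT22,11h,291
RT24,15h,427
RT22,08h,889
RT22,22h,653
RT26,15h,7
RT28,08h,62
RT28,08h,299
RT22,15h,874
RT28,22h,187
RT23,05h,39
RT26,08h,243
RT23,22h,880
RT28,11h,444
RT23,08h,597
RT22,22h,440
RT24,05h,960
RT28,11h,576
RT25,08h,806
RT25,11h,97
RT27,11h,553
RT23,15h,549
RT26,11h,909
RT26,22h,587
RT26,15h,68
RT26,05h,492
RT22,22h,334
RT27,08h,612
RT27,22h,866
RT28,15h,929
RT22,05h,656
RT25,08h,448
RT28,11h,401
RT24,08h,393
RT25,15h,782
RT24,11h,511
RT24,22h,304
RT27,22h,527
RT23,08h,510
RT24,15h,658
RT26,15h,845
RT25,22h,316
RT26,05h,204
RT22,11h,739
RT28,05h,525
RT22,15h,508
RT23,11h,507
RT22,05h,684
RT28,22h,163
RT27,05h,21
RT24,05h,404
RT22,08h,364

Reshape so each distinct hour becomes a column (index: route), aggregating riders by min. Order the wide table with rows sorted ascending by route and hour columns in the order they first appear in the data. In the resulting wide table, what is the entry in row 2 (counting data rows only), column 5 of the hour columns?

With rows sorted ascending by route, row 2 is route=RT23. hour columns in first-appearance order: 15h, 05h, 08h, 22h, 11h; column 5 is 11h.
Long rows with route=RT23, hour=11h: min(153, 796, 507) = 153.

153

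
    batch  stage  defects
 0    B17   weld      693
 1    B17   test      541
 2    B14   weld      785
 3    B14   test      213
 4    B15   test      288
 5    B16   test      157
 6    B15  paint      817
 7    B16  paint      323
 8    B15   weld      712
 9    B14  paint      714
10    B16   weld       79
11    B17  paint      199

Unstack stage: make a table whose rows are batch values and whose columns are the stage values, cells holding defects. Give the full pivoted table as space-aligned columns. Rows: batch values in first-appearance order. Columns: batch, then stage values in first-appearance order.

Columns: batch plus the 3 distinct stage values (weld, test, paint).
For example, row B17 column weld takes defects=693 from the long row (B17, weld).

batch  weld  test  paint
B17    693   541   199  
B14    785   213   714  
B15    712   288   817  
B16    79    157   323  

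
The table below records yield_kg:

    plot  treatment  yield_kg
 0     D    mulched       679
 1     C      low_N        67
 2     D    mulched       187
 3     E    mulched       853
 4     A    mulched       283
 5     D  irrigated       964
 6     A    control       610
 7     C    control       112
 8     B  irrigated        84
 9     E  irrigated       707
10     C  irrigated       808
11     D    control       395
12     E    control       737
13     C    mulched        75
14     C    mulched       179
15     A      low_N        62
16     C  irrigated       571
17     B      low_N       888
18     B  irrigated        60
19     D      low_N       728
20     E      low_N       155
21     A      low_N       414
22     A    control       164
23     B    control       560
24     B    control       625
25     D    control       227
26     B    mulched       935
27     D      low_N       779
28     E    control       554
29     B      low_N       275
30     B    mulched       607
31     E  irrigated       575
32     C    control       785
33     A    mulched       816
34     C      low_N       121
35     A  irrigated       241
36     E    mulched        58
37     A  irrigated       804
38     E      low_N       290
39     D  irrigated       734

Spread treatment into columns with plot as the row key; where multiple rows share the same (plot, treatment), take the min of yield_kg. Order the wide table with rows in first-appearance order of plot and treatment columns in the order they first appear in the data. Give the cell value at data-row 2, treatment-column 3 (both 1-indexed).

With rows in first-appearance order of plot, row 2 is plot=C. treatment columns in first-appearance order: mulched, low_N, irrigated, control; column 3 is irrigated.
Long rows with plot=C, treatment=irrigated: min(808, 571) = 571.

571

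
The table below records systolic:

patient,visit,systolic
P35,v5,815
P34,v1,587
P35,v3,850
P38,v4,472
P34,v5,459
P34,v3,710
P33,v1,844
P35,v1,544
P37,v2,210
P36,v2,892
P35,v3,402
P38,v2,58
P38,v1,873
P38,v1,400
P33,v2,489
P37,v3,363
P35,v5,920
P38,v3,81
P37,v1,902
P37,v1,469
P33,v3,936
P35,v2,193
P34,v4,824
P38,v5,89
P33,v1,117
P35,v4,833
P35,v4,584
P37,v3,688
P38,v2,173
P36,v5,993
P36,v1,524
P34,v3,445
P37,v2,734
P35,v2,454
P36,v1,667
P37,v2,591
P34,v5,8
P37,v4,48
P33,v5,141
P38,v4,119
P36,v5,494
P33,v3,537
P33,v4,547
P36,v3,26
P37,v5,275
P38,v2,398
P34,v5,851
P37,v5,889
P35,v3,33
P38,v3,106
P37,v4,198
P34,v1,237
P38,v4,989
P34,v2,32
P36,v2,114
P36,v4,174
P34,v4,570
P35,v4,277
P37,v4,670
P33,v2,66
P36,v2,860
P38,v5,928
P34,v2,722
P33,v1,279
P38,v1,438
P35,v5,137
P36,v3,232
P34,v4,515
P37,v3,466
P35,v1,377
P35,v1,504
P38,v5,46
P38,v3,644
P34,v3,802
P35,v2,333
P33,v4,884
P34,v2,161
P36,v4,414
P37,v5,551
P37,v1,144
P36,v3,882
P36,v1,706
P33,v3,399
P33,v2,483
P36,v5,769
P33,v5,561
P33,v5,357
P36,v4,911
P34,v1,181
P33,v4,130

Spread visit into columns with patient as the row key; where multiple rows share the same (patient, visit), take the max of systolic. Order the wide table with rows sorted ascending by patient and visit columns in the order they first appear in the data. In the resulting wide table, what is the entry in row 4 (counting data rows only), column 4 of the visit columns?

911

With rows sorted ascending by patient, row 4 is patient=P36. visit columns in first-appearance order: v5, v1, v3, v4, v2; column 4 is v4.
Long rows with patient=P36, visit=v4: max(174, 414, 911) = 911.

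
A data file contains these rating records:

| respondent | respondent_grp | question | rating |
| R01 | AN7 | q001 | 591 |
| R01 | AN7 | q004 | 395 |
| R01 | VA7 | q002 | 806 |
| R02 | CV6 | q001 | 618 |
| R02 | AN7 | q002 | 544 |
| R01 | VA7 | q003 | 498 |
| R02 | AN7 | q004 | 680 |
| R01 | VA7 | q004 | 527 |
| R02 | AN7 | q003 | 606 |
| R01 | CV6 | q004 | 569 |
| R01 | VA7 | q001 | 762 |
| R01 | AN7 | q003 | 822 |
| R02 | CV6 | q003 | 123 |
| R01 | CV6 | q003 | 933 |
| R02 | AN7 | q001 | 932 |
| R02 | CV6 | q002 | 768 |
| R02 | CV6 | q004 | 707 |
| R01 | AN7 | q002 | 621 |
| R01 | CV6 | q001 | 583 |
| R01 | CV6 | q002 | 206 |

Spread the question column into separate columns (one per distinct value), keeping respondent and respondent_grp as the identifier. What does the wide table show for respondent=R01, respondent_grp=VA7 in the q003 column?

498

Wide layout: rows indexed by respondent and respondent_grp, columns are the 4 distinct question values (q001, q004, q002, q003).
Cell (respondent=R01, respondent_grp=VA7, question=q003) draws from the long row where respondent=R01, respondent_grp=VA7 and question=q003, which has rating=498.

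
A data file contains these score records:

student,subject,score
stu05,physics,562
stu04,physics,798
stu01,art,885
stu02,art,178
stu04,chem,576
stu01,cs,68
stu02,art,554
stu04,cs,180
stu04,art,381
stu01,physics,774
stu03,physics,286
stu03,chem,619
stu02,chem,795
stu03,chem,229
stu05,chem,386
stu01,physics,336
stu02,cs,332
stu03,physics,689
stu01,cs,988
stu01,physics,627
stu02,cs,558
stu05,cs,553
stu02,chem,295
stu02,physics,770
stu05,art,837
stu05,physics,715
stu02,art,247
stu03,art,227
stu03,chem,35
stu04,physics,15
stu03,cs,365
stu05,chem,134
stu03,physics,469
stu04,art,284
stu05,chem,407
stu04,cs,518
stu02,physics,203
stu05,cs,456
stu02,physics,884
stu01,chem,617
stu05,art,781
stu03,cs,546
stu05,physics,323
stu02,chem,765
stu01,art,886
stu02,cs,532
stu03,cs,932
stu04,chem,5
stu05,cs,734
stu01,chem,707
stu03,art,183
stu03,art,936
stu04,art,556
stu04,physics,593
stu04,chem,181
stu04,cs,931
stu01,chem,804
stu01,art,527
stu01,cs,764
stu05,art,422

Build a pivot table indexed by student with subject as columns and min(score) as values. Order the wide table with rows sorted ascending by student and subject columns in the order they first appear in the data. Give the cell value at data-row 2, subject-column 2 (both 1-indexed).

178

With rows sorted ascending by student, row 2 is student=stu02. subject columns in first-appearance order: physics, art, chem, cs; column 2 is art.
Long rows with student=stu02, subject=art: min(178, 554, 247) = 178.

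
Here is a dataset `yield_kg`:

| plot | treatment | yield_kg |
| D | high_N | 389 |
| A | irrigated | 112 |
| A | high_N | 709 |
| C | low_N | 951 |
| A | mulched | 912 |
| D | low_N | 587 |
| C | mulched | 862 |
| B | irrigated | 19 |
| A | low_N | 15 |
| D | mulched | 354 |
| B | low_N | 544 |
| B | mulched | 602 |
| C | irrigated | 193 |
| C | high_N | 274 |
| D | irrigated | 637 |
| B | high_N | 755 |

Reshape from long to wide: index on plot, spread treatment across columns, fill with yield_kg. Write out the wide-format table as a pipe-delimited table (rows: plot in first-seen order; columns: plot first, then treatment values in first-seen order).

Columns: plot plus the 4 distinct treatment values (high_N, irrigated, low_N, mulched).
For example, row D column high_N takes yield_kg=389 from the long row (D, high_N).

| plot | high_N | irrigated | low_N | mulched |
| D | 389 | 637 | 587 | 354 |
| A | 709 | 112 | 15 | 912 |
| C | 274 | 193 | 951 | 862 |
| B | 755 | 19 | 544 | 602 |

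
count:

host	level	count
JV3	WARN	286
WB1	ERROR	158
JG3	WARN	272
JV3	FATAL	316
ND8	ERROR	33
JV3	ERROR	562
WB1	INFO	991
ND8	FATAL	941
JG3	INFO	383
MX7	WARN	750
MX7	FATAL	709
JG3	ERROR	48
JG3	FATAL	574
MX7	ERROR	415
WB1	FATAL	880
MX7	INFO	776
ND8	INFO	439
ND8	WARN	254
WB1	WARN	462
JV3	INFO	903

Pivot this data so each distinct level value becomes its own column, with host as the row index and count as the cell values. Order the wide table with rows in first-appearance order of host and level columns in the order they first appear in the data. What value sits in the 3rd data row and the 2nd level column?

48

With rows in first-appearance order of host, row 3 is host=JG3. level columns in first-appearance order: WARN, ERROR, FATAL, INFO; column 2 is ERROR.
Long rows with host=JG3, level=ERROR: count = 48.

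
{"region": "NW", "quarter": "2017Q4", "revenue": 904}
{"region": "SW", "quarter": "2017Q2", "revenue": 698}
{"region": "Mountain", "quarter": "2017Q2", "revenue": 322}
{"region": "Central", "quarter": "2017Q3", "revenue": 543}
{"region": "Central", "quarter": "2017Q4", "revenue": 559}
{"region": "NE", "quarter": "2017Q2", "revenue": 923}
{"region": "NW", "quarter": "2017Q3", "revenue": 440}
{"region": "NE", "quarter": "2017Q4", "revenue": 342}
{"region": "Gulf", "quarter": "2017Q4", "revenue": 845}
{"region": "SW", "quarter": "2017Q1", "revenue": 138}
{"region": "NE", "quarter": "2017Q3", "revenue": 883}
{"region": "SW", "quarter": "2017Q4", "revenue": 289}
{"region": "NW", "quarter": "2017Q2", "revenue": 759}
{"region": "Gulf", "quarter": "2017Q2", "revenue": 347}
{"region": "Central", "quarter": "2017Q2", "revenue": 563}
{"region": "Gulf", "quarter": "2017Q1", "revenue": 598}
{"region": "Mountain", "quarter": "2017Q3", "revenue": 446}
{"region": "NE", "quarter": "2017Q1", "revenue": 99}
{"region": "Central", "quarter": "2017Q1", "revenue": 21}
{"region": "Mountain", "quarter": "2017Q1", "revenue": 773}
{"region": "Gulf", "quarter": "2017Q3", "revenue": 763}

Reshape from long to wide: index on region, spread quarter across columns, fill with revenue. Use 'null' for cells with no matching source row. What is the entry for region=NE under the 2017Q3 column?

The long row with region=NE, quarter=2017Q3 has revenue=883.

883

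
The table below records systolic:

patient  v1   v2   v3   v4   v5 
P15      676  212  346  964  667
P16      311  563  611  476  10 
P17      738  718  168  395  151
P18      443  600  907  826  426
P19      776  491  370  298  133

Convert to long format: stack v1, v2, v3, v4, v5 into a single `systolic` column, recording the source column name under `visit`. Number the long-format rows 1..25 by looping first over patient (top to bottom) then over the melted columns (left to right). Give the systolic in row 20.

426

25 rows total (5 × 5). Row 20: index ⌊(20-1)/5⌋ = 3 into patient → P18; (20-1) mod 5 = 4 into the melted columns → v5.
So row 20 is (P18, v5, 426); systolic = 426.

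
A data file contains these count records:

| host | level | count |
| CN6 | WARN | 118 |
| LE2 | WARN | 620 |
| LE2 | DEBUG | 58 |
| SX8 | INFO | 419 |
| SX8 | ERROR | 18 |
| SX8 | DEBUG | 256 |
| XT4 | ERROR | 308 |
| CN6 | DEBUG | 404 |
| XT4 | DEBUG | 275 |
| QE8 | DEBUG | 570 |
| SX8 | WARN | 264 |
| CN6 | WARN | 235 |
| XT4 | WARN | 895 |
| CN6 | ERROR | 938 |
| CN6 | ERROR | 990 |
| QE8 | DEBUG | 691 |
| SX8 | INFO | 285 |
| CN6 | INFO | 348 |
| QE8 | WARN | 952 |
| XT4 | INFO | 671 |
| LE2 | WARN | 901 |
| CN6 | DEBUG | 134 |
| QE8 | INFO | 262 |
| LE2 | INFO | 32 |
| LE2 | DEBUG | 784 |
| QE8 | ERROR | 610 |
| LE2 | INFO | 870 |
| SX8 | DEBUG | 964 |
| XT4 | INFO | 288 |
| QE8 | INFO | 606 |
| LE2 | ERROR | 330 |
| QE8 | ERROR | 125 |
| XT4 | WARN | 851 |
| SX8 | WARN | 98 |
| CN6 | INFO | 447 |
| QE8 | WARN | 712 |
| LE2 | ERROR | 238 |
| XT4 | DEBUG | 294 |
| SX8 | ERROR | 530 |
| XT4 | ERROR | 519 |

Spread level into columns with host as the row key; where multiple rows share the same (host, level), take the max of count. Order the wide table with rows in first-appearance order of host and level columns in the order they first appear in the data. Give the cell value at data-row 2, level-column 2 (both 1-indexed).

With rows in first-appearance order of host, row 2 is host=LE2. level columns in first-appearance order: WARN, DEBUG, INFO, ERROR; column 2 is DEBUG.
Long rows with host=LE2, level=DEBUG: max(58, 784) = 784.

784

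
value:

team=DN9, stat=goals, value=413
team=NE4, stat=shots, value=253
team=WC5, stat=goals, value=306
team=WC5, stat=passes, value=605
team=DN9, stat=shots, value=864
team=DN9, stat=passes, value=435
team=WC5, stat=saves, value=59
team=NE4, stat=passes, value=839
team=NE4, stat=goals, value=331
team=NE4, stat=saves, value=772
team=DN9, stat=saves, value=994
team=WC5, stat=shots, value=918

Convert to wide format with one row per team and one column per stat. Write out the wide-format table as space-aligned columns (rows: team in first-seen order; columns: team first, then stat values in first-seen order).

team  goals  shots  passes  saves
DN9   413    864    435     994  
NE4   331    253    839     772  
WC5   306    918    605     59   

Columns: team plus the 4 distinct stat values (goals, shots, passes, saves).
For example, row DN9 column goals takes value=413 from the long row (DN9, goals).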